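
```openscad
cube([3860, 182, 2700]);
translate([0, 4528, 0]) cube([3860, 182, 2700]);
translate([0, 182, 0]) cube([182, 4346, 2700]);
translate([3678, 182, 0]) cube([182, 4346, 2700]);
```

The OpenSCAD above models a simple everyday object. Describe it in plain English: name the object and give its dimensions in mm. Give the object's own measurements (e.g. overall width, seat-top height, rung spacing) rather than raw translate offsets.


The wall frame of a small rectangular building: four walls, each 2700 mm tall and 182 mm thick, enclosing a footprint 3860 mm (x) by 4710 mm (y) outside-to-outside, with no floor or roof. The front and back walls (the −y and +y sides) span the full width; the two side walls fit between them.


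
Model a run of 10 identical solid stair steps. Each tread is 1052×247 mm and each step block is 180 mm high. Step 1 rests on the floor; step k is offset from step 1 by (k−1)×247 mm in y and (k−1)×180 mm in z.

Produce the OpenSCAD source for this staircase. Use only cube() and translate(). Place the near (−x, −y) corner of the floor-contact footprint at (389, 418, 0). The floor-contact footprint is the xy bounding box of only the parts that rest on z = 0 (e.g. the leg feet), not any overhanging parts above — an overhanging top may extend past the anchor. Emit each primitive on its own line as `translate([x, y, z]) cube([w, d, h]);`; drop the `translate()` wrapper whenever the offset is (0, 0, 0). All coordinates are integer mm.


translate([389, 418, 0]) cube([1052, 247, 180]);
translate([389, 665, 180]) cube([1052, 247, 180]);
translate([389, 912, 360]) cube([1052, 247, 180]);
translate([389, 1159, 540]) cube([1052, 247, 180]);
translate([389, 1406, 720]) cube([1052, 247, 180]);
translate([389, 1653, 900]) cube([1052, 247, 180]);
translate([389, 1900, 1080]) cube([1052, 247, 180]);
translate([389, 2147, 1260]) cube([1052, 247, 180]);
translate([389, 2394, 1440]) cube([1052, 247, 180]);
translate([389, 2641, 1620]) cube([1052, 247, 180]);


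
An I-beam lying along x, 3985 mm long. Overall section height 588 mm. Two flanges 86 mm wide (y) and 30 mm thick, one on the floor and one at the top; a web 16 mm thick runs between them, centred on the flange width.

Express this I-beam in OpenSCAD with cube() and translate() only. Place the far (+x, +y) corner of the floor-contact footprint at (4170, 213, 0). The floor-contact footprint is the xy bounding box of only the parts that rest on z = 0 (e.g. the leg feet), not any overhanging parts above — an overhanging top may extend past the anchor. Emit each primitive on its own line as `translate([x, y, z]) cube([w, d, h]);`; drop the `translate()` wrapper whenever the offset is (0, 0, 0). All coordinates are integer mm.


translate([185, 127, 0]) cube([3985, 86, 30]);
translate([185, 162, 30]) cube([3985, 16, 528]);
translate([185, 127, 558]) cube([3985, 86, 30]);


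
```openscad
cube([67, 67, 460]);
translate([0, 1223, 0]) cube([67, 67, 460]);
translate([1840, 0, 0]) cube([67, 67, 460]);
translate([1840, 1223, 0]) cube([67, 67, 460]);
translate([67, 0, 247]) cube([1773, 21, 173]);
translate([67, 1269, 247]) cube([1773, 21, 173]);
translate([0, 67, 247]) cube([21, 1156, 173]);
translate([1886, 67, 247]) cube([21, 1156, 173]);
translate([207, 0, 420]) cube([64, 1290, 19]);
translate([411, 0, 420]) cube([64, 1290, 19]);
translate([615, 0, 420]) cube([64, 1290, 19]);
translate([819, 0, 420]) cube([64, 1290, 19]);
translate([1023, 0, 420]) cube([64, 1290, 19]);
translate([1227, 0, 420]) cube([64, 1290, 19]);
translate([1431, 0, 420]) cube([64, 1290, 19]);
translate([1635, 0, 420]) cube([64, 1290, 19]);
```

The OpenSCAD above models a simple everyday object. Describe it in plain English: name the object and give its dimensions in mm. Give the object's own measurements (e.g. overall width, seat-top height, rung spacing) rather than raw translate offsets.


A bed frame 1907 mm long (x) by 1290 mm wide (y). Four 67×67 mm corner posts, 460 mm tall, at the corners of the footprint. Four rails of 21 mm thickness and 173 mm height run between adjacent posts with their undersides at z = 247 mm, their outer faces flush with the outside of the frame (the two x-running rails run between the posts' inner faces; the two y-running rails run between the posts' inner faces). 8 slats, each 64 mm wide (x) and 19 mm thick, lie across the top of the two x-running rails, running the full 1290 mm width of the frame in y; along x they sit between the end posts with a 140 mm gap after the −x posts and between neighbouring slats, leaving 141 mm before the +x posts.


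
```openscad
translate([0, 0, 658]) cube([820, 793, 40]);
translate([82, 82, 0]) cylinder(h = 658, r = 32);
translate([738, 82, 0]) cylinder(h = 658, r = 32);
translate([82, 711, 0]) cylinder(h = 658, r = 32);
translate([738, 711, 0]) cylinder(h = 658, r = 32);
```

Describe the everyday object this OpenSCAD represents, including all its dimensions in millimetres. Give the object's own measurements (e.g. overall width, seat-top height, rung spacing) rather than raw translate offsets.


A rectangular dining table. The top is 820×793×40 mm with its upper surface at z = 698 mm. It stands on four round legs of 64 mm diameter, each leg's bounding box inset 50 mm from the nearest pair of top edges, running from the floor to the underside of the top.


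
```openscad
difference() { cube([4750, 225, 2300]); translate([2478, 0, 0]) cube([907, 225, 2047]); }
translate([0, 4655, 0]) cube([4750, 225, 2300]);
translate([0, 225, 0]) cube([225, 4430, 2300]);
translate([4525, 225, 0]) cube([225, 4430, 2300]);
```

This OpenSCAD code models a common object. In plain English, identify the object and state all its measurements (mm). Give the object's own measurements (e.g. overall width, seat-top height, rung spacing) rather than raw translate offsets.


A single room: four walls, each 2300 mm tall and 225 mm thick, enclosing an outside footprint 4750×4880 mm (x × y), no floor or roof. The front and back walls (−y and +y sides) run the full x-width; the side walls fit between their inner faces. A door opening 907 mm wide and 2047 mm tall is cut through the front wall from the floor up, its −x edge 2478 mm from the wall's −x end.


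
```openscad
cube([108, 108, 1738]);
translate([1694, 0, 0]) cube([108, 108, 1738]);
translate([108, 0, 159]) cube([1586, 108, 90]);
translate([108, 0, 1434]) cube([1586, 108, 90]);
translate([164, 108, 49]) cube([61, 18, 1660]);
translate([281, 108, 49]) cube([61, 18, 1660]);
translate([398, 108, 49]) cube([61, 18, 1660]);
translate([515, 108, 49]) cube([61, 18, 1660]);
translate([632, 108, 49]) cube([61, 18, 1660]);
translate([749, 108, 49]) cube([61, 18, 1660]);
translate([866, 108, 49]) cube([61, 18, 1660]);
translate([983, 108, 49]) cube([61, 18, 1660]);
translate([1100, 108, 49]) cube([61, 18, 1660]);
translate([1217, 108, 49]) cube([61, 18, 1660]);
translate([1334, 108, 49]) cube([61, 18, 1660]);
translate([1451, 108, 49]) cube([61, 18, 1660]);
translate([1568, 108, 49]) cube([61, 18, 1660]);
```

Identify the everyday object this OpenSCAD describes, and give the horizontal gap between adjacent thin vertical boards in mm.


A fence section. The picket gap is 56 mm.

Two posts, two rails, 13 pickets — a fence section. Span 1586 mm holds 13 pickets of 61 mm with 14 equal gaps: ⌊(1586 − 13·61) / 14⌋ = 56 mm.


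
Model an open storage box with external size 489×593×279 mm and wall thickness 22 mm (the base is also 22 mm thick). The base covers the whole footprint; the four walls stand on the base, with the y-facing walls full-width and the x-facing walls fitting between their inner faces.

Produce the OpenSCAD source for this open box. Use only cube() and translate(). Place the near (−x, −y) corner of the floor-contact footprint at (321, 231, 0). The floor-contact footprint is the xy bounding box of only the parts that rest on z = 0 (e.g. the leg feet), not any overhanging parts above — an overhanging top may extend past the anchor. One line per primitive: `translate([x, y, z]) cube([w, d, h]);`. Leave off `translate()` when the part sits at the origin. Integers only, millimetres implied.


translate([321, 231, 0]) cube([489, 593, 22]);
translate([321, 231, 22]) cube([489, 22, 257]);
translate([321, 802, 22]) cube([489, 22, 257]);
translate([321, 253, 22]) cube([22, 549, 257]);
translate([788, 253, 22]) cube([22, 549, 257]);


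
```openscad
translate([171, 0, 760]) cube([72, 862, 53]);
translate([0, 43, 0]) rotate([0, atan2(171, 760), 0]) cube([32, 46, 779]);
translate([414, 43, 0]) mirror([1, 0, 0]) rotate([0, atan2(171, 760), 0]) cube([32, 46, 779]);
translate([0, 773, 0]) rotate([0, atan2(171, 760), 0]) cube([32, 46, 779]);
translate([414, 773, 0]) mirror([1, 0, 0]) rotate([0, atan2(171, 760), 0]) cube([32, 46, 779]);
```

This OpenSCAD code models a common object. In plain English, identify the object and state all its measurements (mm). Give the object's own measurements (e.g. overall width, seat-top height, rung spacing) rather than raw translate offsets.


A sawhorse. A 72×862×53 mm beam (x, y, z) sits on two A-frame leg pairs. Each pair is two raked legs of 32×46 mm section (46 mm along y) splaying symmetrically in x. Each leg rises 760 mm vertically over 171 mm of horizontal reach and is 779 mm long along its own axis. Every leg's outer bottom edge rests on the floor and its outer top edge meets a bottom edge of the beam — the left legs (tilting toward +x) meet the beam's −x bottom edge, the right legs (their mirror images, tilting toward −x) meet its +x bottom edge — so the leg tops tuck under the beam, the beam's underside is 760 mm above the floor, and the feet are 414 mm apart outside-to-outside with the beam centred between them. The two leg pairs are set in 43 mm from either end of the beam.


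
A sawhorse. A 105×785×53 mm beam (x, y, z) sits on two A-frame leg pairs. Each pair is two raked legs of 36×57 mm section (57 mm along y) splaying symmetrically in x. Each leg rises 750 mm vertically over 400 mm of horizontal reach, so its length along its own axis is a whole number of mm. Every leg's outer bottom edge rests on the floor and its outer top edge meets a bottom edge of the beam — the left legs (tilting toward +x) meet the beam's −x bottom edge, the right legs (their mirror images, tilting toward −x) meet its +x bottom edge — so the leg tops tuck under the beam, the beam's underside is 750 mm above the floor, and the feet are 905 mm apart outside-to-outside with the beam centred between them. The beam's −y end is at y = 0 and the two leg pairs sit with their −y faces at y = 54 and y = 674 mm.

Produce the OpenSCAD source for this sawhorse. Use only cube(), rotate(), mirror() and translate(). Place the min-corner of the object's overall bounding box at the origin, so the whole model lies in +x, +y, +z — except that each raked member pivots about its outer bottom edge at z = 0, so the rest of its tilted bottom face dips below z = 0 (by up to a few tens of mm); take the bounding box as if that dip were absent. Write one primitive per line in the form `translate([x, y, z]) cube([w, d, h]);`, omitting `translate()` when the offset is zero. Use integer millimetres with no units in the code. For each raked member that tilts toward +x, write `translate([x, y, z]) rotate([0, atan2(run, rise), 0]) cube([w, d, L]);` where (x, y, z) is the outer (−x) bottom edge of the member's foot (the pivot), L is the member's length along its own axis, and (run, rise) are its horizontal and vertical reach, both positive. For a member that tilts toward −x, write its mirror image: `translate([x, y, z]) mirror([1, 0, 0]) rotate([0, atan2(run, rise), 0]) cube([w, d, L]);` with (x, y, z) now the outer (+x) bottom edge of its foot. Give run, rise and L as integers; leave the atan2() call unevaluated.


translate([400, 0, 750]) cube([105, 785, 53]);
translate([0, 54, 0]) rotate([0, atan2(400, 750), 0]) cube([36, 57, 850]);
translate([905, 54, 0]) mirror([1, 0, 0]) rotate([0, atan2(400, 750), 0]) cube([36, 57, 850]);
translate([0, 674, 0]) rotate([0, atan2(400, 750), 0]) cube([36, 57, 850]);
translate([905, 674, 0]) mirror([1, 0, 0]) rotate([0, atan2(400, 750), 0]) cube([36, 57, 850]);


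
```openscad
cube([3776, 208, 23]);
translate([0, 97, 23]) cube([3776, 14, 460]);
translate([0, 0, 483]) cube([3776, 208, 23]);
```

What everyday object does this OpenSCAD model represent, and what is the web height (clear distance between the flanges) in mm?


An I-beam. The web height is 460 mm.

Two wide flanges with a thin centred web — an I-beam. Overall 506 mm minus two 23 mm flanges gives a web of 506 − 2·23 = 460 mm.


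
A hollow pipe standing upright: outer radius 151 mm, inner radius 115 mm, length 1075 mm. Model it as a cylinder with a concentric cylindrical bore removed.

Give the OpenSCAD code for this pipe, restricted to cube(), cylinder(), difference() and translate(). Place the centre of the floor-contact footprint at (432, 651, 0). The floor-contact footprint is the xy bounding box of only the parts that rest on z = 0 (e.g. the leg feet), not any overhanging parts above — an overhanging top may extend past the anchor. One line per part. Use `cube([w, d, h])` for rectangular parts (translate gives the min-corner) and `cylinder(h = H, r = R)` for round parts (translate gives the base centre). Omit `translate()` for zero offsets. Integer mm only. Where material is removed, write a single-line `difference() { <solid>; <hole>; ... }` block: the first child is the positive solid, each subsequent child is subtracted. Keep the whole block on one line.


difference() { translate([432, 651, 0]) cylinder(h = 1075, r = 151); translate([432, 651, 0]) cylinder(h = 1075, r = 115); }


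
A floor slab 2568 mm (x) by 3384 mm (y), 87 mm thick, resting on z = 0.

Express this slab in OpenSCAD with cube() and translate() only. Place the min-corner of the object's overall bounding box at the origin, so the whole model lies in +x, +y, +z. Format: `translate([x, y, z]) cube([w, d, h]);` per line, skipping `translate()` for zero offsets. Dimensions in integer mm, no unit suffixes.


cube([2568, 3384, 87]);


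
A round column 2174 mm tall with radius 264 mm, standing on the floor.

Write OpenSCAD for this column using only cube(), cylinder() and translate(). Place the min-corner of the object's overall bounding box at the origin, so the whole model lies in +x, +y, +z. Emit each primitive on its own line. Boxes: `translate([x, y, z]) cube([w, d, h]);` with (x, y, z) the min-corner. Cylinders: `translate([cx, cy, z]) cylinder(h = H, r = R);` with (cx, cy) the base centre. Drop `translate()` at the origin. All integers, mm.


translate([264, 264, 0]) cylinder(h = 2174, r = 264);


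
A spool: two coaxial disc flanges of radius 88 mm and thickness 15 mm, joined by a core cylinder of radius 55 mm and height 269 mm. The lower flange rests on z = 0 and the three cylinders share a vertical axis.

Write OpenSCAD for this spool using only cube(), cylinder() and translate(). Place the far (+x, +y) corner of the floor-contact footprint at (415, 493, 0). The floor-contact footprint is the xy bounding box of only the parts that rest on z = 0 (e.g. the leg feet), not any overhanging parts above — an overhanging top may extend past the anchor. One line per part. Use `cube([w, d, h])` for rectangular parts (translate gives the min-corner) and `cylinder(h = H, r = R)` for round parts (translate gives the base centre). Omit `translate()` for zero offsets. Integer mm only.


translate([327, 405, 0]) cylinder(h = 15, r = 88);
translate([327, 405, 15]) cylinder(h = 269, r = 55);
translate([327, 405, 284]) cylinder(h = 15, r = 88);


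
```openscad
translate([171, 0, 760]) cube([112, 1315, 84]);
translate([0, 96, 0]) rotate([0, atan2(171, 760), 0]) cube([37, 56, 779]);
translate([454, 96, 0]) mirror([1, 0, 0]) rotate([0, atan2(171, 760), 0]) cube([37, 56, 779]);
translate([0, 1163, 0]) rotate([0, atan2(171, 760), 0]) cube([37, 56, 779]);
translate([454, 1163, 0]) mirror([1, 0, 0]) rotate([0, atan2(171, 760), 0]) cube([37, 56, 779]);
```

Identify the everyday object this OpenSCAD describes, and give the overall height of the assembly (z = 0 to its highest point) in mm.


A sawhorse. The overall height is 844 mm.

A beam across two mirrored pairs of raked legs — a sawhorse. The beam's underside is at z = 760 (matching the legs' vertical rise in atan2(171, 760)) and the beam is 84 mm tall, so its top is at 760 + 84 = 844 mm. The raked legs top out at the beam's underside, so that is the highest point.


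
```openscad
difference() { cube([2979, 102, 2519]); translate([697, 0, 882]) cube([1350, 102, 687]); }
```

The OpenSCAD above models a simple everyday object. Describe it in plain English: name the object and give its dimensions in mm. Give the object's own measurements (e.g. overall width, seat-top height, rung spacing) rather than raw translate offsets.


A wall 2979 mm long (x), 102 mm thick (y), 2519 mm tall, with a rectangular window opening cut through it. The opening is 1350 mm wide and 687 mm tall; its sill is at z = 882 mm and its near (−x) edge is 697 mm from the wall's −x end. The opening passes through the full wall thickness.


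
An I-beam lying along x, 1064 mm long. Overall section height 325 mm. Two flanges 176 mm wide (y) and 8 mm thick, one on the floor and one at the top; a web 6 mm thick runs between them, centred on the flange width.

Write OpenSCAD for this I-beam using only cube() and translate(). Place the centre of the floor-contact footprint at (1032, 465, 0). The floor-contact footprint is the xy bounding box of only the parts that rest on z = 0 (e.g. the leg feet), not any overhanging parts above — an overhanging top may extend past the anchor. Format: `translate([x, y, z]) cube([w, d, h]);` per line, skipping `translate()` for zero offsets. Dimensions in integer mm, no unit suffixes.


translate([500, 377, 0]) cube([1064, 176, 8]);
translate([500, 462, 8]) cube([1064, 6, 309]);
translate([500, 377, 317]) cube([1064, 176, 8]);


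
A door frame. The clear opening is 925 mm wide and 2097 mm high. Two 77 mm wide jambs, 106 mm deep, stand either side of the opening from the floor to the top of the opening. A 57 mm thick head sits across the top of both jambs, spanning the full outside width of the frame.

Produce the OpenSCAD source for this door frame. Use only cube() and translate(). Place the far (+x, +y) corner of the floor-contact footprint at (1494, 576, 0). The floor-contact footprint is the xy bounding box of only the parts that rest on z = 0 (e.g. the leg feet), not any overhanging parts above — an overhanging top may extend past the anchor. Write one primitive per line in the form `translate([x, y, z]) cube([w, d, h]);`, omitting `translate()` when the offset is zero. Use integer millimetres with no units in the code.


translate([415, 470, 0]) cube([77, 106, 2097]);
translate([1417, 470, 0]) cube([77, 106, 2097]);
translate([415, 470, 2097]) cube([1079, 106, 57]);


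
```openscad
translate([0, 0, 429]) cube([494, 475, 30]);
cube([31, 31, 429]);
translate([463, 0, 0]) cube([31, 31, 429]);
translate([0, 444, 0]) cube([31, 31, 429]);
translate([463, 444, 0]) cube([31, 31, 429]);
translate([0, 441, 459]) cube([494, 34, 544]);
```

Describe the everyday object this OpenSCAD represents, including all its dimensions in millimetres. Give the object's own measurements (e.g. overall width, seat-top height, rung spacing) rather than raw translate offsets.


A chair. The seat is a 494×475×30 mm slab with its top at z = 459 mm, on four 31×31 mm corner legs (flush with the seat edges, standing on z = 0). A flat backrest 34 mm thick, 544 mm tall, spans the full seat width and rises from the seat top along its +y edge, rear face flush with the rear of the seat.


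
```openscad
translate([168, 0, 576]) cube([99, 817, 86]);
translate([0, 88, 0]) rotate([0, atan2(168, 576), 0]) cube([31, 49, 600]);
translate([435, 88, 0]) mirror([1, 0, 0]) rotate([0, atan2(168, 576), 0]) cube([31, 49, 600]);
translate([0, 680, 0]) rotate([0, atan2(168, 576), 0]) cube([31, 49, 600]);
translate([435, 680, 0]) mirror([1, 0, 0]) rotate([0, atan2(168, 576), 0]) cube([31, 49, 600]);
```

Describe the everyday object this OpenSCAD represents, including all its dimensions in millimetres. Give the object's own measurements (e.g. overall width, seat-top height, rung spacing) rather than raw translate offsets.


A sawhorse. A 99×817×86 mm beam (x, y, z) sits on two A-frame leg pairs. Each pair is two raked legs of 31×49 mm section (49 mm along y) splaying symmetrically in x. Each leg rises 576 mm vertically over 168 mm of horizontal reach and is 600 mm long along its own axis. Every leg's outer bottom edge rests on the floor and its outer top edge meets a bottom edge of the beam — the left legs (tilting toward +x) meet the beam's −x bottom edge, the right legs (their mirror images, tilting toward −x) meet its +x bottom edge — so the leg tops tuck under the beam, the beam's underside is 576 mm above the floor, and the feet are 435 mm apart outside-to-outside with the beam centred between them. The two leg pairs are set in 88 mm from either end of the beam.


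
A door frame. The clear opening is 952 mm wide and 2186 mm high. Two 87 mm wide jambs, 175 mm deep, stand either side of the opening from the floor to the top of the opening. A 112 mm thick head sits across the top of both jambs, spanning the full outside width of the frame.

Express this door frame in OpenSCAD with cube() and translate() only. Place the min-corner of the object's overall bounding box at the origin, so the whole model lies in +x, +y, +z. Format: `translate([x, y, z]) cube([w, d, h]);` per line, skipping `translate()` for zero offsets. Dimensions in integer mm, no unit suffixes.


cube([87, 175, 2186]);
translate([1039, 0, 0]) cube([87, 175, 2186]);
translate([0, 0, 2186]) cube([1126, 175, 112]);


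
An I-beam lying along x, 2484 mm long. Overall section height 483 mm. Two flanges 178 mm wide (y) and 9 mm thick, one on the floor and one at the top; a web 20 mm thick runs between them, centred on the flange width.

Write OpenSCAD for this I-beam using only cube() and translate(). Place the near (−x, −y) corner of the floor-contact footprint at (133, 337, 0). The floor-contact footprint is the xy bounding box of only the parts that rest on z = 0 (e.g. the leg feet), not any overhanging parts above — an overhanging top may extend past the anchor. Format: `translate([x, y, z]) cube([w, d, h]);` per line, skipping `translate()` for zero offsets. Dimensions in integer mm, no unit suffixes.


translate([133, 337, 0]) cube([2484, 178, 9]);
translate([133, 416, 9]) cube([2484, 20, 465]);
translate([133, 337, 474]) cube([2484, 178, 9]);


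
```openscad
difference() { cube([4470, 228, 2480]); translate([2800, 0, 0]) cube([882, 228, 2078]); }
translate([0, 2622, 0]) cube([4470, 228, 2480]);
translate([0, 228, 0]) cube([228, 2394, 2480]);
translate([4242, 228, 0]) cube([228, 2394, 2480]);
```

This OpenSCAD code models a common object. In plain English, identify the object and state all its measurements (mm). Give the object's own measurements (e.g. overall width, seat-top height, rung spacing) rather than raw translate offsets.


A single room: four walls, each 2480 mm tall and 228 mm thick, enclosing an outside footprint 4470×2850 mm (x × y), no floor or roof. The front and back walls (−y and +y sides) run the full x-width; the side walls fit between their inner faces. A door opening 882 mm wide and 2078 mm tall is cut through the front wall from the floor up, its −x edge 2800 mm from the wall's −x end.


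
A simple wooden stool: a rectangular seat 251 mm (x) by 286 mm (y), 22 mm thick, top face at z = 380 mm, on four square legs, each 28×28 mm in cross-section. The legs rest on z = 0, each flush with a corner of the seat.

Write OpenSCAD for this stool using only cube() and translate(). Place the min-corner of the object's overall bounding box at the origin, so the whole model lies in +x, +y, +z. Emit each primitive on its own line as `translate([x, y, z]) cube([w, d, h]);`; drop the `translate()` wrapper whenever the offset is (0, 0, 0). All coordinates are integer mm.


// leg_h = 380 - 22 = 358
translate([0, 0, 358]) cube([251, 286, 22]);
cube([28, 28, 358]);
translate([223, 0, 0]) cube([28, 28, 358]);
translate([0, 258, 0]) cube([28, 28, 358]);
translate([223, 258, 0]) cube([28, 28, 358]);


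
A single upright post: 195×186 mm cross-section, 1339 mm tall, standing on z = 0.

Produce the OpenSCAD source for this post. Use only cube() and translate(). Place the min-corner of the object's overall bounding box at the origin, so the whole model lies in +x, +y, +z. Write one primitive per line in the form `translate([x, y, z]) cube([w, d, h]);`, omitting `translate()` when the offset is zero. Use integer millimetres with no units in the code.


cube([195, 186, 1339]);


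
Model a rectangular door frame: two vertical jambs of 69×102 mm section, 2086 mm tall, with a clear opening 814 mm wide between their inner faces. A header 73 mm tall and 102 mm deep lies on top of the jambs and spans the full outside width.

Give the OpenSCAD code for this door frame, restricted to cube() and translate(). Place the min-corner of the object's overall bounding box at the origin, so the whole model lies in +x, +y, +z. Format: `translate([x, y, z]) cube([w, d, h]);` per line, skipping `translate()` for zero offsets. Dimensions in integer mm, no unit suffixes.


cube([69, 102, 2086]);
translate([883, 0, 0]) cube([69, 102, 2086]);
translate([0, 0, 2086]) cube([952, 102, 73]);


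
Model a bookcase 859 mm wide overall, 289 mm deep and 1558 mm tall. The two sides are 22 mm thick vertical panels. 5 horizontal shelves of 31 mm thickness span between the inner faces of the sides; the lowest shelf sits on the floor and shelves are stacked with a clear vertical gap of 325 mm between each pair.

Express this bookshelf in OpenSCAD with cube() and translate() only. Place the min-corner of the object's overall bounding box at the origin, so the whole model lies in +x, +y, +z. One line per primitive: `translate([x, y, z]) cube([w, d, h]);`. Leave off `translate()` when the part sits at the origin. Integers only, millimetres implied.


cube([22, 289, 1558]);
translate([837, 0, 0]) cube([22, 289, 1558]);
translate([22, 0, 0]) cube([815, 289, 31]);
translate([22, 0, 356]) cube([815, 289, 31]);
translate([22, 0, 712]) cube([815, 289, 31]);
translate([22, 0, 1068]) cube([815, 289, 31]);
translate([22, 0, 1424]) cube([815, 289, 31]);


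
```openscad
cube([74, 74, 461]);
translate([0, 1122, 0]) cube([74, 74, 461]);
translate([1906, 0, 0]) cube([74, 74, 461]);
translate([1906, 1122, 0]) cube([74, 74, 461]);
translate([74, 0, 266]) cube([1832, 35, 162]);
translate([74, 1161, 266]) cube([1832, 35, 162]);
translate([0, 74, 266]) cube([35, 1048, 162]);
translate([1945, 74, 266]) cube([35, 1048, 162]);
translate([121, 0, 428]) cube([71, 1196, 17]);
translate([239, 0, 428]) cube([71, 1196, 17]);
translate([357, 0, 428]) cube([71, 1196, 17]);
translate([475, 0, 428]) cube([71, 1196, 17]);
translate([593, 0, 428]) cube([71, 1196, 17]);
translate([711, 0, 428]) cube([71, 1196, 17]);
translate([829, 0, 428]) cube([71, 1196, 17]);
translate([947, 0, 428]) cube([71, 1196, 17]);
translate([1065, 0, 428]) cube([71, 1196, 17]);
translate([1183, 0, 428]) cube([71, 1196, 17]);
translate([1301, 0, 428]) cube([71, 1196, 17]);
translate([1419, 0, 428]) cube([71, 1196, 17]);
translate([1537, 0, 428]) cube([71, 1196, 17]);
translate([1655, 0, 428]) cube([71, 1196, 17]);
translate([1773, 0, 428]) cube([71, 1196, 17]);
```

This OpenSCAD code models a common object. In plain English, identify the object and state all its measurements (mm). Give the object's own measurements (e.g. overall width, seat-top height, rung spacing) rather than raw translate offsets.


A bed frame 1980 mm long (x) by 1196 mm wide (y). Four 74×74 mm corner posts, 461 mm tall, at the corners of the footprint. Four rails of 35 mm thickness and 162 mm height run between adjacent posts with their undersides at z = 266 mm, their outer faces flush with the outside of the frame (the two x-running rails run between the posts' inner faces; the two y-running rails run between the posts' inner faces). 15 slats, each 71 mm wide (x) and 17 mm thick, lie across the top of the two x-running rails, running the full 1196 mm width of the frame in y; along x they sit between the end posts with a 47 mm gap after the −x posts and between neighbouring slats, leaving 62 mm before the +x posts.


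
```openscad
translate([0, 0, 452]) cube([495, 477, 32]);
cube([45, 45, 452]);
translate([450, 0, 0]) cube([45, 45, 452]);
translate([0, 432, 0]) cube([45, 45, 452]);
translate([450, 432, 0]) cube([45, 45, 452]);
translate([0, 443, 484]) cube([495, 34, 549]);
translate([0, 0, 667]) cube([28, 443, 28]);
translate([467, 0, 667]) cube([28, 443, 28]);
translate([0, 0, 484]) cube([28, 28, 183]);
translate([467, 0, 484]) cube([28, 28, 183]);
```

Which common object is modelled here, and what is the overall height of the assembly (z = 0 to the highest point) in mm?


A chair. The overall height is 1033 mm.

A slab on four corner posts with a tall panel at the back — a chair. The seat slab sits at z = 452 with thickness 32, and the 549 mm backrest starts at the seat top, so the overall height is 452 + 32 + 549 = 1033 mm.


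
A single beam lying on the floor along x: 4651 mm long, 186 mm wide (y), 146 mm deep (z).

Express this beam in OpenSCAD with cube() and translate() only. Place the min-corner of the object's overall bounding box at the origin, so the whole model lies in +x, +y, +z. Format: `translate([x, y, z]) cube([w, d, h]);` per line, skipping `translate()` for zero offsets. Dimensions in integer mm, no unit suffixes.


cube([4651, 186, 146]);


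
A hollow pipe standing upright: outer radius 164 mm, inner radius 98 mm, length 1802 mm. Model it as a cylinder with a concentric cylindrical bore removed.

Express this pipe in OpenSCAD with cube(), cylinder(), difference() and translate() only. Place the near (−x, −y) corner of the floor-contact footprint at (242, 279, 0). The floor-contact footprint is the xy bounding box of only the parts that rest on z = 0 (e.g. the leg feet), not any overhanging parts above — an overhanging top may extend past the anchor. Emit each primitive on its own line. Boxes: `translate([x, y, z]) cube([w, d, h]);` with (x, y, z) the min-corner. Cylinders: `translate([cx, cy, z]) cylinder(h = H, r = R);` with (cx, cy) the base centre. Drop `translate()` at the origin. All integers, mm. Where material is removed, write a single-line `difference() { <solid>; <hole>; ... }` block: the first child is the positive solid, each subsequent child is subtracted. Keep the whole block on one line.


difference() { translate([406, 443, 0]) cylinder(h = 1802, r = 164); translate([406, 443, 0]) cylinder(h = 1802, r = 98); }


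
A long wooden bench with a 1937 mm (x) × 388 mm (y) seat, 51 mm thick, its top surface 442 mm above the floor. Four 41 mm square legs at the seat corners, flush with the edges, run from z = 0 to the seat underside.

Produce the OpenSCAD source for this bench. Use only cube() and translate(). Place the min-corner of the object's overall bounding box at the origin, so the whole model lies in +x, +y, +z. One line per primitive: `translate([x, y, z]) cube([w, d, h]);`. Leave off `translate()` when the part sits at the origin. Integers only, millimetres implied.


translate([0, 0, 391]) cube([1937, 388, 51]);
cube([41, 41, 391]);
translate([0, 347, 0]) cube([41, 41, 391]);
translate([1896, 0, 0]) cube([41, 41, 391]);
translate([1896, 347, 0]) cube([41, 41, 391]);


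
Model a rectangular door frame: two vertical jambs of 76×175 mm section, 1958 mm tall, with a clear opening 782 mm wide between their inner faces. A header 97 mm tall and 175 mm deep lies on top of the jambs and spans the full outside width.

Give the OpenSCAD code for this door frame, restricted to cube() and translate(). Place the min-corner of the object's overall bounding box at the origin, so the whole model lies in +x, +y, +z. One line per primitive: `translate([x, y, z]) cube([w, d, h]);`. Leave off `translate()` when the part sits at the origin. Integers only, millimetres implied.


cube([76, 175, 1958]);
translate([858, 0, 0]) cube([76, 175, 1958]);
translate([0, 0, 1958]) cube([934, 175, 97]);


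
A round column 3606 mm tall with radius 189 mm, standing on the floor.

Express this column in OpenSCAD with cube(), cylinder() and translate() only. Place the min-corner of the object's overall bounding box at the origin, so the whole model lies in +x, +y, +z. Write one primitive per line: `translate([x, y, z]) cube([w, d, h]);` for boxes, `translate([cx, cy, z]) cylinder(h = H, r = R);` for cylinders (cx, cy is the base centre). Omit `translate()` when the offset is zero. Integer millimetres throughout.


translate([189, 189, 0]) cylinder(h = 3606, r = 189);


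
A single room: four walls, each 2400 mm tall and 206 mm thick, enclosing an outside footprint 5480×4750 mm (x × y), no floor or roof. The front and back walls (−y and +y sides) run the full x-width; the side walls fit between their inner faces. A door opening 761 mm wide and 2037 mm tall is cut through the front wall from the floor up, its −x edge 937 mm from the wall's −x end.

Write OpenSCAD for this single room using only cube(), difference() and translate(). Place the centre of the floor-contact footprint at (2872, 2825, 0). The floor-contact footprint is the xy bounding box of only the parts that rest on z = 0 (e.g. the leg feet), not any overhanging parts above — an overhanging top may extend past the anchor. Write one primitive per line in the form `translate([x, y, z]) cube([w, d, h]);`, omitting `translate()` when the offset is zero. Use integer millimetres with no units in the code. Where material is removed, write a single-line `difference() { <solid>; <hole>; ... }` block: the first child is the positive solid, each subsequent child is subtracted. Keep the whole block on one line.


difference() { translate([132, 450, 0]) cube([5480, 206, 2400]); translate([1069, 450, 0]) cube([761, 206, 2037]); }
translate([132, 4994, 0]) cube([5480, 206, 2400]);
translate([132, 656, 0]) cube([206, 4338, 2400]);
translate([5406, 656, 0]) cube([206, 4338, 2400]);


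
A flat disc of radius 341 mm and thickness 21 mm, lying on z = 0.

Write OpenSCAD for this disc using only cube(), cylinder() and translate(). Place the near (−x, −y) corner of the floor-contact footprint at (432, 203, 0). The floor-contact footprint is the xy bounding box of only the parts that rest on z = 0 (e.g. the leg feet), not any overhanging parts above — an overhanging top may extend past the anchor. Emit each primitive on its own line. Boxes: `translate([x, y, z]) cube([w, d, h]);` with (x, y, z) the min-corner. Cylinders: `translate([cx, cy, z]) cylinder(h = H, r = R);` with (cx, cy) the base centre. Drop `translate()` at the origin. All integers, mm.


translate([773, 544, 0]) cylinder(h = 21, r = 341);


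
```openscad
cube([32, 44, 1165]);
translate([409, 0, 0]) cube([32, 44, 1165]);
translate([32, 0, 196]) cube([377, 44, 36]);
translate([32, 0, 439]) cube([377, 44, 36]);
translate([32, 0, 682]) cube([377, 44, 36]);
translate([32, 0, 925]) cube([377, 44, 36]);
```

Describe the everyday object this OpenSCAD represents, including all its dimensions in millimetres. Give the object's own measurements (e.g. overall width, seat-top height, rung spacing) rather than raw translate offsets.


A straight ladder. Two 32×44 mm vertical rails, 1165 mm tall, stand 441 mm apart (outside-to-outside) with their front faces coplanar on the −y side. 4 rungs, each 44 mm deep and 36 mm tall, span between the inner faces of the rails, front faces flush with the rails. The lowest rung's underside is at z = 196 mm and rungs are spaced 243 mm apart (underside to underside).


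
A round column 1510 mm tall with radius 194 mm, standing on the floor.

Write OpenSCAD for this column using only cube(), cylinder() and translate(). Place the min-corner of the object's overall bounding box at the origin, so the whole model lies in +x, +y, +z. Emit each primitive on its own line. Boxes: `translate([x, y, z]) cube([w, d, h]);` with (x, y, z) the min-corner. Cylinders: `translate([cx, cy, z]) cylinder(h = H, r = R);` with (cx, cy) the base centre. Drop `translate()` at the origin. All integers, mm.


translate([194, 194, 0]) cylinder(h = 1510, r = 194);


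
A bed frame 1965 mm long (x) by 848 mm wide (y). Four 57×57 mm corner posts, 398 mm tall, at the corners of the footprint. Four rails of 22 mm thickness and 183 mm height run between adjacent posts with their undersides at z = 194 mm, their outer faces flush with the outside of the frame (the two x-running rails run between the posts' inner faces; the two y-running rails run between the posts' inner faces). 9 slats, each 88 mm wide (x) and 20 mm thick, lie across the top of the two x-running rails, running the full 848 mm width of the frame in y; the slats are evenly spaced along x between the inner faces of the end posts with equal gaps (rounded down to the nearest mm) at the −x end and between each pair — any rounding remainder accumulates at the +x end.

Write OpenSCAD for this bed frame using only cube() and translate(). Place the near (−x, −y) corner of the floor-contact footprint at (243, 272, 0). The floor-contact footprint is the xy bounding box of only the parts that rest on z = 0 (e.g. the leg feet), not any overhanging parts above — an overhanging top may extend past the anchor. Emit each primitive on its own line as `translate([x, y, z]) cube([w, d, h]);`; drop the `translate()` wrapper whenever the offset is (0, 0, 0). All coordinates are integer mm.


translate([243, 272, 0]) cube([57, 57, 398]);
translate([243, 1063, 0]) cube([57, 57, 398]);
translate([2151, 272, 0]) cube([57, 57, 398]);
translate([2151, 1063, 0]) cube([57, 57, 398]);
translate([300, 272, 194]) cube([1851, 22, 183]);
translate([300, 1098, 194]) cube([1851, 22, 183]);
translate([243, 329, 194]) cube([22, 734, 183]);
translate([2186, 329, 194]) cube([22, 734, 183]);
translate([405, 272, 377]) cube([88, 848, 20]);
translate([598, 272, 377]) cube([88, 848, 20]);
translate([791, 272, 377]) cube([88, 848, 20]);
translate([984, 272, 377]) cube([88, 848, 20]);
translate([1177, 272, 377]) cube([88, 848, 20]);
translate([1370, 272, 377]) cube([88, 848, 20]);
translate([1563, 272, 377]) cube([88, 848, 20]);
translate([1756, 272, 377]) cube([88, 848, 20]);
translate([1949, 272, 377]) cube([88, 848, 20]);


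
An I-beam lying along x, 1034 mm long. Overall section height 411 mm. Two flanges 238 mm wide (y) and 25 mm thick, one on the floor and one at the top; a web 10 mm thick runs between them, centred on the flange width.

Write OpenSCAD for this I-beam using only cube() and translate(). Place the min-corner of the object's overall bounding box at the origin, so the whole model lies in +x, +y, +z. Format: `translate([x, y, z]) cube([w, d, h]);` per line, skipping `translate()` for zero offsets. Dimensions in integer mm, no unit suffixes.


cube([1034, 238, 25]);
translate([0, 114, 25]) cube([1034, 10, 361]);
translate([0, 0, 386]) cube([1034, 238, 25]);


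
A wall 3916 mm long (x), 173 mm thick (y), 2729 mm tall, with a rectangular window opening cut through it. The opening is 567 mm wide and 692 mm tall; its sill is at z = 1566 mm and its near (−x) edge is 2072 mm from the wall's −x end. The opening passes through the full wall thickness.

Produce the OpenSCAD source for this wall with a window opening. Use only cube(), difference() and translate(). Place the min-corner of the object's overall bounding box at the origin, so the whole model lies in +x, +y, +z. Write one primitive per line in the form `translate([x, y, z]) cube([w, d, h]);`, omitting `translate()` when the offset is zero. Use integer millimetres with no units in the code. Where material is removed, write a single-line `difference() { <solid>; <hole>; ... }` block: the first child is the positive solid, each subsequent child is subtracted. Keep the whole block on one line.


difference() { cube([3916, 173, 2729]); translate([2072, 0, 1566]) cube([567, 173, 692]); }
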